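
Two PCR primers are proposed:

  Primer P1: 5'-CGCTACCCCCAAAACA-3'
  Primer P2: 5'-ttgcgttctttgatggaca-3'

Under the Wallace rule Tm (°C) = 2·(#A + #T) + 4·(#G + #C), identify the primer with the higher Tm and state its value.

Primer P2, 54°C

Primer P1: A+T=7, G+C=9 → Tm = 2(7)+4(9) = 50°C
Primer P2: A+T=11, G+C=8 → Tm = 2(11)+4(8) = 54°C
50°C vs 54°C → primer P2 is higher.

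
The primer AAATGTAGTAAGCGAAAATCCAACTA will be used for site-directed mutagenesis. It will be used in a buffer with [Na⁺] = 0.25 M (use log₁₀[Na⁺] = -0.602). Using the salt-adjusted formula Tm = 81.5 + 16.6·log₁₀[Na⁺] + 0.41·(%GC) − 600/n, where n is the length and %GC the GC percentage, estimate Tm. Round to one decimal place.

Length n = 26. Scanning the sequence gives T=5, A=13, C=4, G=4.
G+C = 8, so %GC = 8/26 × 100 = 30.769%
Salt term: 16.6 × (-0.602) = -9.993
GC term: 0.41 × 30.769 = 12.615; length term: −600/26 = −23.077
Tm = 81.5 + (-9.993) + 12.615 − 23.077 = 61.045 → 61.0°C

61.0°C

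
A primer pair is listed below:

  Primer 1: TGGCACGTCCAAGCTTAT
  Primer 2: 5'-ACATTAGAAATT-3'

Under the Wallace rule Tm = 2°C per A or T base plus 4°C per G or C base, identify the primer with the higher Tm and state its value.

Primer 1, 54°C

Primer 1: A+T=9, G+C=9 → Tm = 2(9)+4(9) = 54°C
Primer 2: A+T=10, G+C=2 → Tm = 2(10)+4(2) = 28°C
54°C vs 28°C → primer 1 is higher.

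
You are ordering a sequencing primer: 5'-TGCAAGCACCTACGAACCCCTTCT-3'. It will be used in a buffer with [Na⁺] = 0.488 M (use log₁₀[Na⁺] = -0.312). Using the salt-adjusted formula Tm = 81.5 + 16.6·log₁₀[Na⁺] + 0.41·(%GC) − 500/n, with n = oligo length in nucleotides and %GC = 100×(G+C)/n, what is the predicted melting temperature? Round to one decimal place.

77.7°C

Length n = 24. Scanning the sequence gives A=6, T=5, G=3, C=10.
G+C = 13, so %GC = 13/24 × 100 = 54.167%
Salt term: 16.6 × (-0.312) = -5.179
GC term: 0.41 × 54.167 = 22.208; length term: −500/24 = −20.833
Tm = 81.5 + (-5.179) + 22.208 − 20.833 = 77.696 → 77.7°C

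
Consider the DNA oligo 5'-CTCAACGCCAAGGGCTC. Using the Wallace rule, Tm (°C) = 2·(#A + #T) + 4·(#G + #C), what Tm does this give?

56°C

C=7, T=2, G=4, A=4
So N_AT = 6 and N_GC = 11.
Tm = 2(6) + 4(11) = 12 + 44 = 56°C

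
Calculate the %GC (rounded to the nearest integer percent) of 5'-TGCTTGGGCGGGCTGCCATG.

Base counts: C=5, T=5, A=1, G=9
G+C = 9 + 5 = 14 out of 20 bases
%GC = 14/20 × 100 = 70% ≈ 70%

70%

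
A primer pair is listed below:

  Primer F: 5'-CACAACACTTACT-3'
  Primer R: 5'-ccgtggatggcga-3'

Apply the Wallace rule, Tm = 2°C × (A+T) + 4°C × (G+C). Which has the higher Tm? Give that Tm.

Primer R, 44°C

Primer F: A+T=8, G+C=5 → Tm = 2(8)+4(5) = 36°C
Primer R: A+T=4, G+C=9 → Tm = 2(4)+4(9) = 44°C
36°C vs 44°C → primer R is higher.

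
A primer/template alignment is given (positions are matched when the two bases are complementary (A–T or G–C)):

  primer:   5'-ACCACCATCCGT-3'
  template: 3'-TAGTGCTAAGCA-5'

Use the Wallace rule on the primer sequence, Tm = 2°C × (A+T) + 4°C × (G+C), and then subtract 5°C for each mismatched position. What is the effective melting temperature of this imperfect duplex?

23°C

Primer base counts: A=3, T=2, G=1, C=6 → A+T=5, G+C=7
Perfect-match Tm = 2(5) + 4(7) = 10 + 28 = 38°C
Mismatches (positions where the bases are not complementary): 3 (at positions 2, 6, 9)
Effective Tm = 38 − 3×5 = 38 − 15 = 23°C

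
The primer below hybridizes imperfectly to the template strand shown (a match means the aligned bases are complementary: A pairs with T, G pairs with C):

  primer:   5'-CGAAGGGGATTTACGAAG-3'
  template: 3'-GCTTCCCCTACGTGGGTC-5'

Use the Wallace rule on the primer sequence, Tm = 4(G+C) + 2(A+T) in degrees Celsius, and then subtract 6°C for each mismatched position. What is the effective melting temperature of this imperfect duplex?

Primer base counts: A=6, T=3, G=7, C=2 → A+T=9, G+C=9
Perfect-match Tm = 2(9) + 4(9) = 18 + 36 = 54°C
Mismatches (positions where the bases are not complementary): 4 (at positions 11, 12, 15, 16)
Effective Tm = 54 − 4×6 = 54 − 24 = 30°C

30°C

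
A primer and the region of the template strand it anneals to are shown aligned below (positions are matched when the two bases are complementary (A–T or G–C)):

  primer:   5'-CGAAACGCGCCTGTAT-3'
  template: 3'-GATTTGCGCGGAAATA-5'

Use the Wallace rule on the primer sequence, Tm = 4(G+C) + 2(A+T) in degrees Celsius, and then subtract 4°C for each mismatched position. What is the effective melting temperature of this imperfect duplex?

42°C

Primer base counts: A=4, T=3, G=4, C=5 → A+T=7, G+C=9
Perfect-match Tm = 2(7) + 4(9) = 14 + 36 = 50°C
Mismatches (positions where the bases are not complementary): 2 (at positions 2, 13)
Effective Tm = 50 − 2×4 = 50 − 8 = 42°C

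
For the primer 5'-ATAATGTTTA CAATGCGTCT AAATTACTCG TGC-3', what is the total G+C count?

11

Scanning the sequence gives A=10, C=6, T=12, G=5.
Total G or C: 5 + 6 = 11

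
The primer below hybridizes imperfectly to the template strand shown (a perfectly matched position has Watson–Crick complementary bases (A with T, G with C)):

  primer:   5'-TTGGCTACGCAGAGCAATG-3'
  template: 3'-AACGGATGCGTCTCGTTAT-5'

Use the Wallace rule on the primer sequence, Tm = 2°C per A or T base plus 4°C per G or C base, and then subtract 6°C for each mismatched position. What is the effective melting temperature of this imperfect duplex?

Primer base counts: A=5, T=4, G=6, C=4 → A+T=9, G+C=10
Perfect-match Tm = 2(9) + 4(10) = 18 + 40 = 58°C
Mismatches (positions where the bases are not complementary): 2 (at positions 4, 19)
Effective Tm = 58 − 2×6 = 58 − 12 = 46°C

46°C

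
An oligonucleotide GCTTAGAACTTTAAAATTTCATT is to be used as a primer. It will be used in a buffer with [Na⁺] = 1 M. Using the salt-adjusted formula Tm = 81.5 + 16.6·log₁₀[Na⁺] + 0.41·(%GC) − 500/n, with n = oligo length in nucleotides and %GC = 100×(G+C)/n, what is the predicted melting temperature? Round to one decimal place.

Length n = 23. Counting bases: T=10, C=3, G=2, A=8
G+C = 5, so %GC = 5/23 × 100 = 21.739%
Salt term: 16.6 × (0) = 0
GC term: 0.41 × 21.739 = 8.913; length term: −500/23 = −21.739
Tm = 81.5 + (0) + 8.913 − 21.739 = 68.674 → 68.7°C

68.7°C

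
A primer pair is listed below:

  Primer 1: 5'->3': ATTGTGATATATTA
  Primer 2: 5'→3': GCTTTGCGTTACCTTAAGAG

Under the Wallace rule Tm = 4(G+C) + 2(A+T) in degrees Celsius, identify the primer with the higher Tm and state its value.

Primer 2, 58°C

Primer 1: A+T=12, G+C=2 → Tm = 2(12)+4(2) = 32°C
Primer 2: A+T=11, G+C=9 → Tm = 2(11)+4(9) = 58°C
32°C vs 58°C → primer 2 is higher.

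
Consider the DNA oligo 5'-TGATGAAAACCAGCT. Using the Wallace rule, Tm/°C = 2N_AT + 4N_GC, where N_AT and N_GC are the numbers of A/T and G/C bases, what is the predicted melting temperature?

Base counts: A=6, G=3, T=3, C=3
AT pairs contribute 9, GC pairs contribute 6.
Tm = 2(9) + 4(6) = 18 + 24 = 42°C

42°C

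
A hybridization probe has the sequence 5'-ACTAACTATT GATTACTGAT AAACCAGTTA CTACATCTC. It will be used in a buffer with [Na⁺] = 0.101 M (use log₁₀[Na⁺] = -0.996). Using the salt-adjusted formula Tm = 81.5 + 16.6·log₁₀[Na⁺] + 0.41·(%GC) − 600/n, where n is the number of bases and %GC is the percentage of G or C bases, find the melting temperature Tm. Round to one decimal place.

62.2°C

Length n = 39. G=3, A=14, C=9, T=13
G+C = 12, so %GC = 12/39 × 100 = 30.769%
Salt term: 16.6 × (-0.996) = -16.534
GC term: 0.41 × 30.769 = 12.615; length term: −600/39 = −15.385
Tm = 81.5 + (-16.534) + 12.615 − 15.385 = 62.196 → 62.2°C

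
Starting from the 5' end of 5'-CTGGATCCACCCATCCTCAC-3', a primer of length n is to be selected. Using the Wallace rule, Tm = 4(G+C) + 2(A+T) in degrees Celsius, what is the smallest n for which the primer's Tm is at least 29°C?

First 9 bases: CTGGATCCA → Tm = 28°C (< 29°C)
First 10 bases: CTGGATCCAC → Tm = 32°C (≥ 29°C)
Each additional base adds 2°C (A/T) or 4°C (G/C), so Tm is non-decreasing in n; n = 10 is the first length to reach 29°C.

n = 10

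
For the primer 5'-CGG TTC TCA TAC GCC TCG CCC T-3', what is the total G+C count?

Base counts: C=10, G=4, A=2, T=6
Total G or C: 4 + 10 = 14

14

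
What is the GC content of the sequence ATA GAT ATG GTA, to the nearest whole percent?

25%

Counting bases: T=4, C=0, A=5, G=3
G+C = 3 + 0 = 3 out of 12 bases
%GC = 3/12 × 100 = 25% ≈ 25%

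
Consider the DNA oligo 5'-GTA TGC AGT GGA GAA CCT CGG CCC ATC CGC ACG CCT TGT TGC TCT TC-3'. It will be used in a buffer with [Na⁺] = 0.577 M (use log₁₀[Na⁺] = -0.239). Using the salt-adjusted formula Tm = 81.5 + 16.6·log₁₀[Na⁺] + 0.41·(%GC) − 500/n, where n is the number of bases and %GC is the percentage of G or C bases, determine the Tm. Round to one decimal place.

Length n = 47. Counting bases: G=12, T=12, A=7, C=16
G+C = 28, so %GC = 28/47 × 100 = 59.574%
Salt term: 16.6 × (-0.239) = -3.967
GC term: 0.41 × 59.574 = 24.425; length term: −500/47 = −10.638
Tm = 81.5 + (-3.967) + 24.425 − 10.638 = 91.32 → 91.3°C

91.3°C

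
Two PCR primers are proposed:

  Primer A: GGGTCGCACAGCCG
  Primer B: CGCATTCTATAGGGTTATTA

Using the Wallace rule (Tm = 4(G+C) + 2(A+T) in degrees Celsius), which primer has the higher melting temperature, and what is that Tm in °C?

Primer B, 54°C

Primer A: A+T=3, G+C=11 → Tm = 2(3)+4(11) = 50°C
Primer B: A+T=13, G+C=7 → Tm = 2(13)+4(7) = 54°C
50°C vs 54°C → primer B is higher.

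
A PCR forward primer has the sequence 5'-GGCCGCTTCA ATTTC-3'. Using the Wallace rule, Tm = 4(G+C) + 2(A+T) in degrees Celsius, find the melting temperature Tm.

46°C

Scanning the sequence gives C=5, A=2, G=3, T=5.
AT pairs contribute 7, GC pairs contribute 8.
Tm = 4·8 + 2·7 = 32 + 14 = 46°C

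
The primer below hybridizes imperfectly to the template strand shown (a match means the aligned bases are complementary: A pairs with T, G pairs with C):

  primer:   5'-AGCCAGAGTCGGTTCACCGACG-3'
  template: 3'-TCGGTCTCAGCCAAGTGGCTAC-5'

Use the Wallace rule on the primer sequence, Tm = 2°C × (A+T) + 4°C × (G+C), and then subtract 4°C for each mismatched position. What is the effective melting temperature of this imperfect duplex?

Primer base counts: A=5, T=3, G=7, C=7 → A+T=8, G+C=14
Perfect-match Tm = 2(8) + 4(14) = 16 + 56 = 72°C
Mismatches (positions where the bases are not complementary): 1 (at position 21)
Effective Tm = 72 − 1×4 = 72 − 4 = 68°C

68°C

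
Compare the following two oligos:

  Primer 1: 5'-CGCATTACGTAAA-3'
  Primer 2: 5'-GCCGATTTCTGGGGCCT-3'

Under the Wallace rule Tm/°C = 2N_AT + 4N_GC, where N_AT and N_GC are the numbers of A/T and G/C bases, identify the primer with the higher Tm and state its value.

Primer 1: A+T=8, G+C=5 → Tm = 2(8)+4(5) = 36°C
Primer 2: A+T=6, G+C=11 → Tm = 2(6)+4(11) = 56°C
36°C vs 56°C → primer 2 is higher.

Primer 2, 56°C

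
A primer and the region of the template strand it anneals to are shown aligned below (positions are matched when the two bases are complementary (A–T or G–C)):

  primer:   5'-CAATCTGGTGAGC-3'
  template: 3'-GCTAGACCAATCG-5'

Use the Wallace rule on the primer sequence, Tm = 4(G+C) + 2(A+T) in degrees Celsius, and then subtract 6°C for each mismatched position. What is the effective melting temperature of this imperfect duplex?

28°C

Primer base counts: A=3, T=3, G=4, C=3 → A+T=6, G+C=7
Perfect-match Tm = 2(6) + 4(7) = 12 + 28 = 40°C
Mismatches (positions where the bases are not complementary): 2 (at positions 2, 10)
Effective Tm = 40 − 2×6 = 40 − 12 = 28°C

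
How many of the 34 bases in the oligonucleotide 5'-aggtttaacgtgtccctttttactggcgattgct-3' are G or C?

15

Counting bases: G=8, T=14, A=5, C=7
G+C = 8 + 7 = 15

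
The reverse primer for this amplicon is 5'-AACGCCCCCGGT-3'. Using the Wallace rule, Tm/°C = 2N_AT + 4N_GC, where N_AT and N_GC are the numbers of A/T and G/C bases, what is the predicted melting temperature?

42°C

G=3, A=2, C=6, T=1
AT pairs contribute 3, GC pairs contribute 9.
Tm = 4·9 + 2·3 = 36 + 6 = 42°C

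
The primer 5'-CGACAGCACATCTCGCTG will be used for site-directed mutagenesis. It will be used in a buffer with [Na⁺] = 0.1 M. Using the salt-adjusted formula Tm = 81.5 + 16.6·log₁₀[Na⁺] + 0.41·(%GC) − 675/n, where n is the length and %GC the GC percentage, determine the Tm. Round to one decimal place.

Length n = 18. Scanning the sequence gives C=7, A=4, T=3, G=4.
G+C = 11, so %GC = 11/18 × 100 = 61.111%
Salt term: 16.6 × (-1) = -16.6
GC term: 0.41 × 61.111 = 25.056; length term: −675/18 = −37.5
Tm = 81.5 + (-16.6) + 25.056 − 37.5 = 52.456 → 52.5°C

52.5°C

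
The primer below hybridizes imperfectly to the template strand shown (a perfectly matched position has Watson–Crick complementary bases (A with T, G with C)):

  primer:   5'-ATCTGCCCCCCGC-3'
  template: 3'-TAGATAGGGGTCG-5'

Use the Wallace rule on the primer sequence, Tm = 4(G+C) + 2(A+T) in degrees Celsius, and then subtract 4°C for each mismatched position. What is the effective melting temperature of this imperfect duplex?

Primer base counts: A=1, T=2, G=2, C=8 → A+T=3, G+C=10
Perfect-match Tm = 2(3) + 4(10) = 6 + 40 = 46°C
Mismatches (positions where the bases are not complementary): 3 (at positions 5, 6, 11)
Effective Tm = 46 − 3×4 = 46 − 12 = 34°C

34°C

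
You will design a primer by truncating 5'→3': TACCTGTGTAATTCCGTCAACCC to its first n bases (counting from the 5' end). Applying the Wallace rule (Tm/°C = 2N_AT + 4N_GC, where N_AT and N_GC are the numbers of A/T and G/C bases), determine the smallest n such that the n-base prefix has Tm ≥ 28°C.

First 9 bases: TACCTGTGT → Tm = 26°C (< 28°C)
First 10 bases: TACCTGTGTA → Tm = 28°C (≥ 28°C)
Since every base adds ≥2°C, Tm only increases with n, so the threshold is first crossed at n = 10.

n = 10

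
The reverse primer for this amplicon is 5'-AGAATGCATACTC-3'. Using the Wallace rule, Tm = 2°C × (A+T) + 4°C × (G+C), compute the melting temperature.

Counting bases: T=3, C=3, A=5, G=2
So N_AT = 8 and N_GC = 5.
Tm = 2×8 + 4×5 = 36°C

36°C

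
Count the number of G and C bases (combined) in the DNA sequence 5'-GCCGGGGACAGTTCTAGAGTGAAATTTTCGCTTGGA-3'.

18

T=10, A=8, G=12, C=6
Total G or C: 12 + 6 = 18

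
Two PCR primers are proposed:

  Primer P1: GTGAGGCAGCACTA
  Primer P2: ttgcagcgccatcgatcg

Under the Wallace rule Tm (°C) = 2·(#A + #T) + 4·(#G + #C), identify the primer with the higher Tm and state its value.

Primer P1: A+T=6, G+C=8 → Tm = 2(6)+4(8) = 44°C
Primer P2: A+T=7, G+C=11 → Tm = 2(7)+4(11) = 58°C
44°C vs 58°C → primer P2 is higher.

Primer P2, 58°C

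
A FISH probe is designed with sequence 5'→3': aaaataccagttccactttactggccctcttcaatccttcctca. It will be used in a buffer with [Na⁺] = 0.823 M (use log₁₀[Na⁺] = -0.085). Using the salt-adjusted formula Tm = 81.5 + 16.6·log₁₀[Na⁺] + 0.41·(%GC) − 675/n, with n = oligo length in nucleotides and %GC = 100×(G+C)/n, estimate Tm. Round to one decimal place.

82.5°C

Length n = 44. Base counts: C=16, A=11, T=14, G=3
G+C = 19, so %GC = 19/44 × 100 = 43.182%
Salt term: 16.6 × (-0.085) = -1.411
GC term: 0.41 × 43.182 = 17.705; length term: −675/44 = −15.341
Tm = 81.5 + (-1.411) + 17.705 − 15.341 = 82.453 → 82.5°C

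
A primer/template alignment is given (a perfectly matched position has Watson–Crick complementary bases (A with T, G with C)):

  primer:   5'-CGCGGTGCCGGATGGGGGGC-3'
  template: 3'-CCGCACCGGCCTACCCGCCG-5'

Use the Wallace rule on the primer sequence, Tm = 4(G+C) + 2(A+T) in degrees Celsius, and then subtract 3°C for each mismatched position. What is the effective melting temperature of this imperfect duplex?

62°C

Primer base counts: A=1, T=2, G=12, C=5 → A+T=3, G+C=17
Perfect-match Tm = 2(3) + 4(17) = 6 + 68 = 74°C
Mismatches (positions where the bases are not complementary): 4 (at positions 1, 5, 6, 17)
Effective Tm = 74 − 4×3 = 74 − 12 = 62°C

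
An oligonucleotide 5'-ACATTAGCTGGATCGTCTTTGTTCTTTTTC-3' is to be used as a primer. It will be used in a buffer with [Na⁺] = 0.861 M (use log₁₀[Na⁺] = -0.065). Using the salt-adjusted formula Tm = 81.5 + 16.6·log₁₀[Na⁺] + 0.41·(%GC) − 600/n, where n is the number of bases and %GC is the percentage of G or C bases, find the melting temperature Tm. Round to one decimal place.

Length n = 30. Base counts: C=6, T=15, A=4, G=5
G+C = 11, so %GC = 11/30 × 100 = 36.667%
Salt term: 16.6 × (-0.065) = -1.079
GC term: 0.41 × 36.667 = 15.033; length term: −600/30 = −20
Tm = 81.5 + (-1.079) + 15.033 − 20 = 75.454 → 75.5°C

75.5°C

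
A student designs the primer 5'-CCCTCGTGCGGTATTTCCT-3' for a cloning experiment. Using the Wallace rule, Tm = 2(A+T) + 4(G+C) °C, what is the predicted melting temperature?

60°C

T=7, C=7, A=1, G=4
So N_AT = 8 and N_GC = 11.
Tm = 2×8 + 4×11 = 60°C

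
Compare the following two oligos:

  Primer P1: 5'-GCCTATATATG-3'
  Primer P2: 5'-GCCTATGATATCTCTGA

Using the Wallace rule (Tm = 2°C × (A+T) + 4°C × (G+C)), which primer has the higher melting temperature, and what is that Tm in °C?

Primer P1: A+T=7, G+C=4 → Tm = 2(7)+4(4) = 30°C
Primer P2: A+T=10, G+C=7 → Tm = 2(10)+4(7) = 48°C
30°C vs 48°C → primer P2 is higher.

Primer P2, 48°C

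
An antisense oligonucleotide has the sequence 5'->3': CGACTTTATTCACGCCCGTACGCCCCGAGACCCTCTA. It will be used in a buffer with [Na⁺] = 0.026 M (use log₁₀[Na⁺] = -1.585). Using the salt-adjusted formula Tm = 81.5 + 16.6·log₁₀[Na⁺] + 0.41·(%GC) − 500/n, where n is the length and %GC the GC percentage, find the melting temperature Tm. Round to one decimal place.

Length n = 37. Scanning the sequence gives T=8, C=16, A=7, G=6.
G+C = 22, so %GC = 22/37 × 100 = 59.459%
Salt term: 16.6 × (-1.585) = -26.311
GC term: 0.41 × 59.459 = 24.378; length term: −500/37 = −13.514
Tm = 81.5 + (-26.311) + 24.378 − 13.514 = 66.053 → 66.1°C

66.1°C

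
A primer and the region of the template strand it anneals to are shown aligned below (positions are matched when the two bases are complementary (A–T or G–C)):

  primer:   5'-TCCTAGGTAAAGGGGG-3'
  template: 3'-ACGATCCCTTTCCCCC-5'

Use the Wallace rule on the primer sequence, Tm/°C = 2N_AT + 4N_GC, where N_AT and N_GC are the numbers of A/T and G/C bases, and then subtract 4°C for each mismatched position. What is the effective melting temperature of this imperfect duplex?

42°C

Primer base counts: A=4, T=3, G=7, C=2 → A+T=7, G+C=9
Perfect-match Tm = 2(7) + 4(9) = 14 + 36 = 50°C
Mismatches (positions where the bases are not complementary): 2 (at positions 2, 8)
Effective Tm = 50 − 2×4 = 50 − 8 = 42°C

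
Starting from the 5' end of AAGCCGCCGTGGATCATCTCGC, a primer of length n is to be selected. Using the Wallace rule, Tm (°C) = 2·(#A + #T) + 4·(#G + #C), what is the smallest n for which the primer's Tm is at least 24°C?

n = 7

First 6 bases: AAGCCG → Tm = 20°C (< 24°C)
First 7 bases: AAGCCGC → Tm = 24°C (≥ 24°C)
Each additional base adds 2°C (A/T) or 4°C (G/C), so Tm is non-decreasing in n; n = 7 is the first length to reach 24°C.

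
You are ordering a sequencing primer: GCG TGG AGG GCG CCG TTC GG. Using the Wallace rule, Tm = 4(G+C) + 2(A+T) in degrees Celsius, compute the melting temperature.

Scanning the sequence gives C=5, A=1, T=3, G=11.
AT pairs contribute 4, GC pairs contribute 16.
Tm = 4·16 + 2·4 = 64 + 8 = 72°C

72°C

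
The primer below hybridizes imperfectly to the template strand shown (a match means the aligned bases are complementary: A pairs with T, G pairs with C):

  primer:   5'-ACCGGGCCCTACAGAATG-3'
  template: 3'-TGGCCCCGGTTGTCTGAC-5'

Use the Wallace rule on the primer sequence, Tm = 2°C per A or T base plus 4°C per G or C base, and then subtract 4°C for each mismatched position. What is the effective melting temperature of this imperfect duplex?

46°C

Primer base counts: A=5, T=2, G=5, C=6 → A+T=7, G+C=11
Perfect-match Tm = 2(7) + 4(11) = 14 + 44 = 58°C
Mismatches (positions where the bases are not complementary): 3 (at positions 7, 10, 16)
Effective Tm = 58 − 3×4 = 58 − 12 = 46°C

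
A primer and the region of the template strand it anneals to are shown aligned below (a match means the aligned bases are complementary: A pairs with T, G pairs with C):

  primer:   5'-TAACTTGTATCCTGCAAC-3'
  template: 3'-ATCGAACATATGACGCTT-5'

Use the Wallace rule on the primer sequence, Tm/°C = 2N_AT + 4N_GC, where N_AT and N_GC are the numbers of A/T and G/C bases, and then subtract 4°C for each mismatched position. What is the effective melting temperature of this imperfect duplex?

34°C

Primer base counts: A=5, T=6, G=2, C=5 → A+T=11, G+C=7
Perfect-match Tm = 2(11) + 4(7) = 22 + 28 = 50°C
Mismatches (positions where the bases are not complementary): 4 (at positions 3, 11, 16, 18)
Effective Tm = 50 − 4×4 = 50 − 16 = 34°C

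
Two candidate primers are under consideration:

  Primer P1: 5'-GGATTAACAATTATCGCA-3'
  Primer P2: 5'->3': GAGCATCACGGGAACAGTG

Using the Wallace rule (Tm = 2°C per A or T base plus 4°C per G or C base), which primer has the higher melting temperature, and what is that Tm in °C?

Primer P1: A+T=12, G+C=6 → Tm = 2(12)+4(6) = 48°C
Primer P2: A+T=8, G+C=11 → Tm = 2(8)+4(11) = 60°C
48°C vs 60°C → primer P2 is higher.

Primer P2, 60°C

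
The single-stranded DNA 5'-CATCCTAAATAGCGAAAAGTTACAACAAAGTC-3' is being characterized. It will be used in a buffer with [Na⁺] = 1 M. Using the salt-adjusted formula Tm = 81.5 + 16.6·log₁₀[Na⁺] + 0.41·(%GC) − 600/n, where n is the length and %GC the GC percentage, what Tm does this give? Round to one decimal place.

76.8°C

Length n = 32. Base counts: G=4, T=6, A=15, C=7
G+C = 11, so %GC = 11/32 × 100 = 34.375%
Salt term: 16.6 × (0) = 0
GC term: 0.41 × 34.375 = 14.094; length term: −600/32 = −18.75
Tm = 81.5 + (0) + 14.094 − 18.75 = 76.844 → 76.8°C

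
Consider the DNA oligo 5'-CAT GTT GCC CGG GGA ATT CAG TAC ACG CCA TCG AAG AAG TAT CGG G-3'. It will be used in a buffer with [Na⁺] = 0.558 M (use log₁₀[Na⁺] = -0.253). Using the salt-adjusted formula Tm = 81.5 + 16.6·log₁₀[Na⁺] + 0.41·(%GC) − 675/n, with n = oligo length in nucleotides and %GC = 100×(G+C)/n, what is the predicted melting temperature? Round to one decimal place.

Length n = 46. Base counts: T=9, G=14, A=12, C=11
G+C = 25, so %GC = 25/46 × 100 = 54.348%
Salt term: 16.6 × (-0.253) = -4.2
GC term: 0.41 × 54.348 = 22.283; length term: −675/46 = −14.674
Tm = 81.5 + (-4.2) + 22.283 − 14.674 = 84.909 → 84.9°C

84.9°C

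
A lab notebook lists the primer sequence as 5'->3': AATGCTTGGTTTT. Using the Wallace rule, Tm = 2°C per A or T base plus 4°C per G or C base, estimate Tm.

Base counts: A=2, T=7, G=3, C=1
A+T = 9, G+C = 4
Tm = 2×9 + 4×4 = 34°C

34°C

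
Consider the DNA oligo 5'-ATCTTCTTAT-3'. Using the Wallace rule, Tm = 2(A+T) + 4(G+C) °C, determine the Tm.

A=2, T=6, C=2, G=0
So N_AT = 8 and N_GC = 2.
Tm = 2×8 + 4×2 = 24°C

24°C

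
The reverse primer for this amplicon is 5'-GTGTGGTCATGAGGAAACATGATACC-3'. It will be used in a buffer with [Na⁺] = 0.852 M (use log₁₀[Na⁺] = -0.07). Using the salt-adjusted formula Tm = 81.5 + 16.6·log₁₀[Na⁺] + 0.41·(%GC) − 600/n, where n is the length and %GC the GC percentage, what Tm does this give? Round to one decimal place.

76.2°C

Length n = 26. Scanning the sequence gives G=8, T=6, C=4, A=8.
G+C = 12, so %GC = 12/26 × 100 = 46.154%
Salt term: 16.6 × (-0.07) = -1.162
GC term: 0.41 × 46.154 = 18.923; length term: −600/26 = −23.077
Tm = 81.5 + (-1.162) + 18.923 − 23.077 = 76.184 → 76.2°C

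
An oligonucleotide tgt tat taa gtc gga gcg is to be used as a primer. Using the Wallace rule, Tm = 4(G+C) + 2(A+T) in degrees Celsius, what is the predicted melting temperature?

52°C

Base counts: T=6, C=2, A=4, G=6
So N_AT = 10 and N_GC = 8.
Tm = 2×10 + 4×8 = 52°C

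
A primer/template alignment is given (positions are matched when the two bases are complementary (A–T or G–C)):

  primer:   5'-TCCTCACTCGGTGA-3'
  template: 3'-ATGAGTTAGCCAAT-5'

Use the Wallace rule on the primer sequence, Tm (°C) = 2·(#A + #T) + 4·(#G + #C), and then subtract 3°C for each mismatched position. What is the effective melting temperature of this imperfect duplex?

Primer base counts: A=2, T=4, G=3, C=5 → A+T=6, G+C=8
Perfect-match Tm = 2(6) + 4(8) = 12 + 32 = 44°C
Mismatches (positions where the bases are not complementary): 3 (at positions 2, 7, 13)
Effective Tm = 44 − 3×3 = 44 − 9 = 35°C

35°C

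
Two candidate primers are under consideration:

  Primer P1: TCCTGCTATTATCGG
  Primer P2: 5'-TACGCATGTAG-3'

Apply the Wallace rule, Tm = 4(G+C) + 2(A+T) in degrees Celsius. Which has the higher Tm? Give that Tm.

Primer P1, 44°C

Primer P1: A+T=8, G+C=7 → Tm = 2(8)+4(7) = 44°C
Primer P2: A+T=6, G+C=5 → Tm = 2(6)+4(5) = 32°C
44°C vs 32°C → primer P1 is higher.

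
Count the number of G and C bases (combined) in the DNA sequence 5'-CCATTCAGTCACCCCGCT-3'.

Counting bases: G=2, T=4, C=9, A=3
Total G or C: 2 + 9 = 11

11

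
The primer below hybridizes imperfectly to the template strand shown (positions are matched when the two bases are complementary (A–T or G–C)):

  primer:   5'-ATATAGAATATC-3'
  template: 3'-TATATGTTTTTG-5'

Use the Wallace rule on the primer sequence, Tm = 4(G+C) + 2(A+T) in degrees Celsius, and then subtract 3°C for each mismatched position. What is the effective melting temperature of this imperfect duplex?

Primer base counts: A=6, T=4, G=1, C=1 → A+T=10, G+C=2
Perfect-match Tm = 2(10) + 4(2) = 20 + 8 = 28°C
Mismatches (positions where the bases are not complementary): 3 (at positions 6, 9, 11)
Effective Tm = 28 − 3×3 = 28 − 9 = 19°C

19°C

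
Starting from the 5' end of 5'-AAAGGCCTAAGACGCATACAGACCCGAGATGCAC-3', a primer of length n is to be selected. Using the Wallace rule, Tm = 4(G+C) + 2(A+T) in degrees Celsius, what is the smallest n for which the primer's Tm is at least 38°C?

n = 13

First 12 bases: AAAGGCCTAAGA → Tm = 34°C (< 38°C)
First 13 bases: AAAGGCCTAAGAC → Tm = 38°C (≥ 38°C)
Since every base adds ≥2°C, Tm only increases with n, so the threshold is first crossed at n = 13.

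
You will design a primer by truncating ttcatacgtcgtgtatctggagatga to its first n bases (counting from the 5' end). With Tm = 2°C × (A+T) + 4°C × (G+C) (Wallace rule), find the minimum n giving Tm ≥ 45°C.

n = 17

First 16 bases: TTCATACGTCGTGTAT → Tm = 44°C (< 45°C)
First 17 bases: TTCATACGTCGTGTATC → Tm = 48°C (≥ 45°C)
Each additional base adds 2°C (A/T) or 4°C (G/C), so Tm is non-decreasing in n; n = 17 is the first length to reach 45°C.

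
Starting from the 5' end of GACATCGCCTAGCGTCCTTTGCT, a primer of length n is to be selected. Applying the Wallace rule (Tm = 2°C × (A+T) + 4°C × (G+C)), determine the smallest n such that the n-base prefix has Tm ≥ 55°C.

First 16 bases: GACATCGCCTAGCGTC → Tm = 52°C (< 55°C)
First 17 bases: GACATCGCCTAGCGTCC → Tm = 56°C (≥ 55°C)
Since every base adds ≥2°C, Tm only increases with n, so the threshold is first crossed at n = 17.

n = 17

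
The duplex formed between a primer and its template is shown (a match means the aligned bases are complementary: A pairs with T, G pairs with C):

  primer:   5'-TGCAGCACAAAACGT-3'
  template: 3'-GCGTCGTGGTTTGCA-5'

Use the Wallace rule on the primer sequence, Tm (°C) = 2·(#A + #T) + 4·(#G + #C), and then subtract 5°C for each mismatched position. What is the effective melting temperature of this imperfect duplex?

Primer base counts: A=6, T=2, G=3, C=4 → A+T=8, G+C=7
Perfect-match Tm = 2(8) + 4(7) = 16 + 28 = 44°C
Mismatches (positions where the bases are not complementary): 2 (at positions 1, 9)
Effective Tm = 44 − 2×5 = 44 − 10 = 34°C

34°C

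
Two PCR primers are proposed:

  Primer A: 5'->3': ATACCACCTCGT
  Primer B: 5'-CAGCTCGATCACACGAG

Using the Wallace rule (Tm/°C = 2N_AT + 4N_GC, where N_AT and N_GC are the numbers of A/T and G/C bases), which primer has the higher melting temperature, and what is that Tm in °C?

Primer B, 54°C

Primer A: A+T=6, G+C=6 → Tm = 2(6)+4(6) = 36°C
Primer B: A+T=7, G+C=10 → Tm = 2(7)+4(10) = 54°C
36°C vs 54°C → primer B is higher.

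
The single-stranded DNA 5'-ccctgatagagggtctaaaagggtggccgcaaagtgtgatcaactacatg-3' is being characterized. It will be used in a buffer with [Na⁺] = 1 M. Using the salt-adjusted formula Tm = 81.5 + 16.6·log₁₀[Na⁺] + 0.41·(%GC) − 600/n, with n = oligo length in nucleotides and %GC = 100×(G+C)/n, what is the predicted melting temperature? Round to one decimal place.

Length n = 50. Counting bases: G=15, A=15, T=10, C=10
G+C = 25, so %GC = 25/50 × 100 = 50%
Salt term: 16.6 × (0) = 0
GC term: 0.41 × 50 = 20.5; length term: −600/50 = −12
Tm = 81.5 + (0) + 20.5 − 12 = 90 → 90.0°C

90.0°C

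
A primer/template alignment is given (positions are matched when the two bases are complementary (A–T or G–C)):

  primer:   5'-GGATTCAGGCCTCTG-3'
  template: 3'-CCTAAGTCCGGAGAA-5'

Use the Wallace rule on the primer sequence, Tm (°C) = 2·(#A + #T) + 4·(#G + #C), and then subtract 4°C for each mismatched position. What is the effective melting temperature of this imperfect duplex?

44°C

Primer base counts: A=2, T=4, G=5, C=4 → A+T=6, G+C=9
Perfect-match Tm = 2(6) + 4(9) = 12 + 36 = 48°C
Mismatches (positions where the bases are not complementary): 1 (at position 15)
Effective Tm = 48 − 1×4 = 48 − 4 = 44°C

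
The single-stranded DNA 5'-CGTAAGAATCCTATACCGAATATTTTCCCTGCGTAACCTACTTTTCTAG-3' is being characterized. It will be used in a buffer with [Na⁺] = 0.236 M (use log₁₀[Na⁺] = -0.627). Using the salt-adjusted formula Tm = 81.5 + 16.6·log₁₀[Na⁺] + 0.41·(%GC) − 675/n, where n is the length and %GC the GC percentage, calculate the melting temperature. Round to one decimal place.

73.2°C

Length n = 49. Counting bases: C=13, A=13, G=6, T=17
G+C = 19, so %GC = 19/49 × 100 = 38.776%
Salt term: 16.6 × (-0.627) = -10.408
GC term: 0.41 × 38.776 = 15.898; length term: −675/49 = −13.776
Tm = 81.5 + (-10.408) + 15.898 − 13.776 = 73.214 → 73.2°C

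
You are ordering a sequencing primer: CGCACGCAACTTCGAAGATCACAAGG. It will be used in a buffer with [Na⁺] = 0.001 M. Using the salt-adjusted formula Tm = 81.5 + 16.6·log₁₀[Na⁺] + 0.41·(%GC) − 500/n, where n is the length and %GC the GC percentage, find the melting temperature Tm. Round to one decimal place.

Length n = 26. Scanning the sequence gives T=3, G=6, C=8, A=9.
G+C = 14, so %GC = 14/26 × 100 = 53.846%
Salt term: 16.6 × (-3) = -49.8
GC term: 0.41 × 53.846 = 22.077; length term: −500/26 = −19.231
Tm = 81.5 + (-49.8) + 22.077 − 19.231 = 34.546 → 34.5°C

34.5°C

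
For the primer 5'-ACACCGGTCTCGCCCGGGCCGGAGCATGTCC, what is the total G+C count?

Counting bases: C=13, G=10, T=4, A=4
Total G or C: 10 + 13 = 23

23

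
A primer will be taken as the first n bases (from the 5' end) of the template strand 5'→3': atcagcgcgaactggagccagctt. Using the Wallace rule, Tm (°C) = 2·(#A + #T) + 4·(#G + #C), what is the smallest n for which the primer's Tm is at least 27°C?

n = 9

First 8 bases: ATCAGCGC → Tm = 26°C (< 27°C)
First 9 bases: ATCAGCGCG → Tm = 30°C (≥ 27°C)
Each additional base adds 2°C (A/T) or 4°C (G/C), so Tm is non-decreasing in n; n = 9 is the first length to reach 27°C.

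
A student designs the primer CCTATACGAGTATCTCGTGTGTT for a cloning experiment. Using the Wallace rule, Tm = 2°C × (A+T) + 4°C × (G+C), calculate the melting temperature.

66°C

Scanning the sequence gives A=4, G=5, T=9, C=5.
So N_AT = 13 and N_GC = 10.
Tm = 2(13) + 4(10) = 26 + 40 = 66°C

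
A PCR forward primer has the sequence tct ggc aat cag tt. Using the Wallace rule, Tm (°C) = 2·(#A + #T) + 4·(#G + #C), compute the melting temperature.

40°C

Scanning the sequence gives A=3, G=3, C=3, T=5.
AT pairs contribute 8, GC pairs contribute 6.
Tm = 2×8 + 4×6 = 40°C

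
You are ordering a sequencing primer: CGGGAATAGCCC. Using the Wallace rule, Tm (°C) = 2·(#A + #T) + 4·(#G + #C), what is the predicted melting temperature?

Counting bases: C=4, T=1, G=4, A=3
AT pairs contribute 4, GC pairs contribute 8.
Tm = 2(4) + 4(8) = 8 + 32 = 40°C

40°C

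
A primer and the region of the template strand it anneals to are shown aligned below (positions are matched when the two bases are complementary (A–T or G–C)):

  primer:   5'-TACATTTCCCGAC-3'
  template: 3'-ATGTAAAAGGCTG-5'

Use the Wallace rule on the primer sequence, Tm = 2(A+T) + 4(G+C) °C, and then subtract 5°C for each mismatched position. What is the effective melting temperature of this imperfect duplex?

33°C

Primer base counts: A=3, T=4, G=1, C=5 → A+T=7, G+C=6
Perfect-match Tm = 2(7) + 4(6) = 14 + 24 = 38°C
Mismatches (positions where the bases are not complementary): 1 (at position 8)
Effective Tm = 38 − 1×5 = 38 − 5 = 33°C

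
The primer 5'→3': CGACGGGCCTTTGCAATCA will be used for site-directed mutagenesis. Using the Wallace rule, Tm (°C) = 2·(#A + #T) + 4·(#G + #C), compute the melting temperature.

60°C

G=5, T=4, A=4, C=6
AT pairs contribute 8, GC pairs contribute 11.
Tm = 2(8) + 4(11) = 16 + 44 = 60°C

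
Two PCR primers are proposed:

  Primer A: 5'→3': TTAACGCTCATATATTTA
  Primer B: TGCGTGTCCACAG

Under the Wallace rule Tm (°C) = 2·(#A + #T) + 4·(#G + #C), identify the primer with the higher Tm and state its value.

Primer A, 44°C

Primer A: A+T=14, G+C=4 → Tm = 2(14)+4(4) = 44°C
Primer B: A+T=5, G+C=8 → Tm = 2(5)+4(8) = 42°C
44°C vs 42°C → primer A is higher.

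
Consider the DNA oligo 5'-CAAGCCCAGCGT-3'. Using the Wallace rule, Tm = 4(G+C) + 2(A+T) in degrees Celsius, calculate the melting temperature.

40°C

Base counts: T=1, A=3, C=5, G=3
So N_AT = 4 and N_GC = 8.
Tm = 4·8 + 2·4 = 32 + 8 = 40°C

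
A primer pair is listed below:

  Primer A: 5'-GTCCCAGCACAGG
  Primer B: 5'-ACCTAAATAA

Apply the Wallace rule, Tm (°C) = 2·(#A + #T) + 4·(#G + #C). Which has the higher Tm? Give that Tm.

Primer A, 44°C

Primer A: A+T=4, G+C=9 → Tm = 2(4)+4(9) = 44°C
Primer B: A+T=8, G+C=2 → Tm = 2(8)+4(2) = 24°C
44°C vs 24°C → primer A is higher.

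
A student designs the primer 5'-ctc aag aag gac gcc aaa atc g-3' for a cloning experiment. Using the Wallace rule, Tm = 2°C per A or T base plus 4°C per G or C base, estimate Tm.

Base counts: C=6, G=5, A=9, T=2
AT pairs contribute 11, GC pairs contribute 11.
Tm = 2(11) + 4(11) = 22 + 44 = 66°C

66°C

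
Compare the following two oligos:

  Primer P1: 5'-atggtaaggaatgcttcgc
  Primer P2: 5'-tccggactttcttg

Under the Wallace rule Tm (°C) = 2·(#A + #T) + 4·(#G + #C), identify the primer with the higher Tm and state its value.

Primer P1, 56°C

Primer P1: A+T=10, G+C=9 → Tm = 2(10)+4(9) = 56°C
Primer P2: A+T=7, G+C=7 → Tm = 2(7)+4(7) = 42°C
56°C vs 42°C → primer P1 is higher.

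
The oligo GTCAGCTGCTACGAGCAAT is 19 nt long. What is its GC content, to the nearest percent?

G=5, T=4, A=5, C=5
G+C = 5 + 5 = 10 out of 19 bases
%GC = 10/19 × 100 = 52.63% ≈ 53%

53%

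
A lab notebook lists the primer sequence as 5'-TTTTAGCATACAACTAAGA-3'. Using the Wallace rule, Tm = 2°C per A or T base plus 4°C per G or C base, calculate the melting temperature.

Base counts: T=6, A=8, C=3, G=2
So N_AT = 14 and N_GC = 5.
Tm = 4·5 + 2·14 = 20 + 28 = 48°C

48°C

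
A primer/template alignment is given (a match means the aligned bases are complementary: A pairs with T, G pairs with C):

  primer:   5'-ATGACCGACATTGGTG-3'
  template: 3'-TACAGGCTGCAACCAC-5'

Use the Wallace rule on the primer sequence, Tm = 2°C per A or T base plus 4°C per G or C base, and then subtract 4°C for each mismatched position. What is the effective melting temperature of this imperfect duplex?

Primer base counts: A=4, T=4, G=5, C=3 → A+T=8, G+C=8
Perfect-match Tm = 2(8) + 4(8) = 16 + 32 = 48°C
Mismatches (positions where the bases are not complementary): 2 (at positions 4, 10)
Effective Tm = 48 − 2×4 = 48 − 8 = 40°C

40°C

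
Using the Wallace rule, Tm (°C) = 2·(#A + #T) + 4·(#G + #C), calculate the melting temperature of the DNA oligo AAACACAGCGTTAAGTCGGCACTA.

Counting bases: G=5, C=6, T=4, A=9
A+T = 13, G+C = 11
Tm = 4·11 + 2·13 = 44 + 26 = 70°C

70°C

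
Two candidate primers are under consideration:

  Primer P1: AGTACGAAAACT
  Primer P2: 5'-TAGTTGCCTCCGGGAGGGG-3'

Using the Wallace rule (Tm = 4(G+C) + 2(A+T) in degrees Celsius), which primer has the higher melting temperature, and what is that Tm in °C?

Primer P2, 64°C

Primer P1: A+T=8, G+C=4 → Tm = 2(8)+4(4) = 32°C
Primer P2: A+T=6, G+C=13 → Tm = 2(6)+4(13) = 64°C
32°C vs 64°C → primer P2 is higher.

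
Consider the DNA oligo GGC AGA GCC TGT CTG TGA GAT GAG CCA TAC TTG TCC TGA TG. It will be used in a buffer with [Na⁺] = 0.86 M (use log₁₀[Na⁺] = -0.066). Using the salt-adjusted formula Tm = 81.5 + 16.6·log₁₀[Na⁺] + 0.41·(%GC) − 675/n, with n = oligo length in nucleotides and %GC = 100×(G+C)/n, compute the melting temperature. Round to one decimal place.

85.9°C

Length n = 41. Counting bases: G=13, T=11, C=9, A=8
G+C = 22, so %GC = 22/41 × 100 = 53.659%
Salt term: 16.6 × (-0.066) = -1.096
GC term: 0.41 × 53.659 = 22; length term: −675/41 = −16.463
Tm = 81.5 + (-1.096) + 22 − 16.463 = 85.941 → 85.9°C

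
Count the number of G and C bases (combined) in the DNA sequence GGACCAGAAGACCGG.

10

Scanning the sequence gives C=4, T=0, G=6, A=5.
G+C = 6 + 4 = 10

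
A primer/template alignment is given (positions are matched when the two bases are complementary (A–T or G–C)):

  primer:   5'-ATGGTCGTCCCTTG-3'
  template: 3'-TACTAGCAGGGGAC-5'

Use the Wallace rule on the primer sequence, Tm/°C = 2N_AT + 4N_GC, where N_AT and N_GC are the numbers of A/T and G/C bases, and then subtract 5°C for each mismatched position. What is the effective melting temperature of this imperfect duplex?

Primer base counts: A=1, T=5, G=4, C=4 → A+T=6, G+C=8
Perfect-match Tm = 2(6) + 4(8) = 12 + 32 = 44°C
Mismatches (positions where the bases are not complementary): 2 (at positions 4, 12)
Effective Tm = 44 − 2×5 = 44 − 10 = 34°C

34°C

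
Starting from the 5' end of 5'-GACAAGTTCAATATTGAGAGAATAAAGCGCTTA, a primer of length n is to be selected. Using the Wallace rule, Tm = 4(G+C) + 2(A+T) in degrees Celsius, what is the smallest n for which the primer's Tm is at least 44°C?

First 16 bases: GACAAGTTCAATATTG → Tm = 42°C (< 44°C)
First 17 bases: GACAAGTTCAATATTGA → Tm = 44°C (≥ 44°C)
Each additional base adds 2°C (A/T) or 4°C (G/C), so Tm is non-decreasing in n; n = 17 is the first length to reach 44°C.

n = 17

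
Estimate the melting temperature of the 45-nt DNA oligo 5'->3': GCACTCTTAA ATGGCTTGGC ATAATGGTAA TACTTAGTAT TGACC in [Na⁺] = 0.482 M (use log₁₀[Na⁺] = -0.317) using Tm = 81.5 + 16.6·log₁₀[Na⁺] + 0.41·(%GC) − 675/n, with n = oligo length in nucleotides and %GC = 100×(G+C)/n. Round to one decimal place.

76.7°C

Length n = 45. C=8, T=15, A=13, G=9
G+C = 17, so %GC = 17/45 × 100 = 37.778%
Salt term: 16.6 × (-0.317) = -5.262
GC term: 0.41 × 37.778 = 15.489; length term: −675/45 = −15
Tm = 81.5 + (-5.262) + 15.489 − 15 = 76.727 → 76.7°C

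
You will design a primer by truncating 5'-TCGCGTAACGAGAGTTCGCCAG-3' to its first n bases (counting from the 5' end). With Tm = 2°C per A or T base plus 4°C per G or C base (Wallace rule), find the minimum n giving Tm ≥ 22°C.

n = 7

First 6 bases: TCGCGT → Tm = 20°C (< 22°C)
First 7 bases: TCGCGTA → Tm = 22°C (≥ 22°C)
Each additional base adds 2°C (A/T) or 4°C (G/C), so Tm is non-decreasing in n; n = 7 is the first length to reach 22°C.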